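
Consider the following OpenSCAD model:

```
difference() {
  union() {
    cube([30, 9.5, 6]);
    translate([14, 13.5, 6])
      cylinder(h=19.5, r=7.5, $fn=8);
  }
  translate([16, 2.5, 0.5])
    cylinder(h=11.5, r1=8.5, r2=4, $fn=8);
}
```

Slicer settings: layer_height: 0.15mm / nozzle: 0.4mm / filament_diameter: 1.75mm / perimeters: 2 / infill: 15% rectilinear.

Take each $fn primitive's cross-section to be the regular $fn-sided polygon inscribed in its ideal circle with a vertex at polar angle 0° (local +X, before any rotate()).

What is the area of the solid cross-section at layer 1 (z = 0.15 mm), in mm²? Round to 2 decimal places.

At z = 0.15 mm: the cube (footprint 30×9.5) is included at this height (area 285.00 mm²); the cylinder at (14, 13.5) is not intersected at this z (z outside [6, 25.5]); Taking the union: only the 30×9.5 cube is present, so the union is just that shape — area = 285.00 mm²; the cone at (16, 2.5) does not reach this height (z outside [0.5, 12]); After the difference (first − rest): none of the subtracted shapes is present at this height, so that combined region is unchanged — area = 285.00 mm². Overall, the cross-section is a single solid region. Net area = 285.00 mm².

285.00 mm²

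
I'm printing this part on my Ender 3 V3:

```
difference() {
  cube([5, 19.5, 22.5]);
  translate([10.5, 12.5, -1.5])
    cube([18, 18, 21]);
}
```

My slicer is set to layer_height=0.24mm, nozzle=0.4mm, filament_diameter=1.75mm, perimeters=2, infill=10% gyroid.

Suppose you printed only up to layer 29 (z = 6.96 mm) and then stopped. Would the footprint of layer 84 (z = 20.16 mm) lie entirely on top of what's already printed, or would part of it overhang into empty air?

Compare the two slices. At z = 6.96: the cube is present — its section is the full 5×19.5 rectangle (area 97.50 mm²); the cube at (10.5, 12.5) (footprint 18×18) is included at this height (area 324.00 mm²); After the difference (first − rest): starting from the 5×19.5 cube (97.50 mm²), the 18×18 cube at (10.5, 12.5) misses the remaining region (no effect) — area = 97.50 mm². At z = 20.16: the cube is present — its section is the full 5×19.5 rectangle (area 97.50 mm²); the cube at (10.5, 12.5) does not reach this height (z outside [-1.5, 19.5]); Taking the first minus the rest: none of the subtracted shapes is present at this height, so the 5×19.5 cube is unchanged — area = 97.50 mm². Checking containment: the cross-section at z = 20.16 is a subset of the cross-section at z = 6.96.

entirely on top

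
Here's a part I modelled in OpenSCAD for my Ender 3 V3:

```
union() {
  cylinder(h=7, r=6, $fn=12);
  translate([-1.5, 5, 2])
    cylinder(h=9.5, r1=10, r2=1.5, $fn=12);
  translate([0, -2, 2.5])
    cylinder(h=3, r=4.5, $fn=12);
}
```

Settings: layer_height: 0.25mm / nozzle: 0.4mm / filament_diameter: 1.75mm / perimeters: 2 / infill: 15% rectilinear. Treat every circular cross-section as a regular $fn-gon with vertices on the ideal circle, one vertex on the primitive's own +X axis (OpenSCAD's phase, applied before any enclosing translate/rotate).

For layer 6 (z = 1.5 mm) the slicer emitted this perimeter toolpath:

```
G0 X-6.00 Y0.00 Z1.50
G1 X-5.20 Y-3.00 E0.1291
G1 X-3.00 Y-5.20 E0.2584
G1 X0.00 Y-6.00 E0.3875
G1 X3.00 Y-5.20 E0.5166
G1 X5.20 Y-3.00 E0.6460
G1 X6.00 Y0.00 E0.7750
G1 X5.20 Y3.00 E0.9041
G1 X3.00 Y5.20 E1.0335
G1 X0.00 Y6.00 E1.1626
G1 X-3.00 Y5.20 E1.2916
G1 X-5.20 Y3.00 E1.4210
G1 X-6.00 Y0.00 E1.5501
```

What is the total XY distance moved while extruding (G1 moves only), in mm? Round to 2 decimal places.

Sum the Euclidean lengths of each G1 segment: total = 37.28 mm.

37.28 mm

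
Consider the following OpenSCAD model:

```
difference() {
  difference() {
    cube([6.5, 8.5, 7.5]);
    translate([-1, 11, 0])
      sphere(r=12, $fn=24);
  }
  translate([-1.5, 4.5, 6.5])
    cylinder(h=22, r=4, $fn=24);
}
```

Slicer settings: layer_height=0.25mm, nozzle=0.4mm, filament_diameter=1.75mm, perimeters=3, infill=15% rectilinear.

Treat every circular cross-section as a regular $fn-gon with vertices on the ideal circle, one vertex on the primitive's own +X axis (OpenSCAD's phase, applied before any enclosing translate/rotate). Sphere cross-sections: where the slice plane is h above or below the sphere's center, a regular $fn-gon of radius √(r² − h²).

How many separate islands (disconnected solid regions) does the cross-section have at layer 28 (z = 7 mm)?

At z = 7 mm: the 6.5×8.5 cube contributes its full rectangle; the r=12 sphere at (-1, 11) slices to a regular 24-gon of circumradius 9.747 (√(r²−h²) with h=7 from center); After the difference (first − rest): starting from the 6.5×8.5 cube, the r=12 sphere at (-1, 11) partially overlaps it — only the 38.65 mm² overlap (of its 295.05 mm²) is removed, clipping the outline — 1 connected region; the cylinder at (-1.5, 4.5): section is a regular 24-gon, circumradius r=4; Subtracting the remaining from the first: starting from the result so far, the r=4 cylinder at (-1.5, 4.5) partially overlaps it — only the 0.38 mm² overlap (of its 49.69 mm²) is removed, clipping the outline — 1 connected region. Overall, the cross-section is a single solid region. Island count = 1.

1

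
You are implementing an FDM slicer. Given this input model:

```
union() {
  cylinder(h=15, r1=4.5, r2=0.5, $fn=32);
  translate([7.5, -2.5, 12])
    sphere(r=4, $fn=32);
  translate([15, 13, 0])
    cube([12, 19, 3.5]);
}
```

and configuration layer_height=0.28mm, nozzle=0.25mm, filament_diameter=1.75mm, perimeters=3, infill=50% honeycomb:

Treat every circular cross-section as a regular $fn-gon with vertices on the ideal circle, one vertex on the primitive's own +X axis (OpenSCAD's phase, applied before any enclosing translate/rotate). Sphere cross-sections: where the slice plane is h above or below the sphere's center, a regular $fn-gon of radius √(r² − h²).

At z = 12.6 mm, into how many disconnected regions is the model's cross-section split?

2

At z = 12.6 mm: the cone: at t=0.840 of its height the radius interpolates to r₁+(r₂−r₁)t = 1.140, giving a regular 32-gon of that circumradius; the sphere at (7.5, -2.5): section is a regular 32-gon, circumradius = √(r²−h²) = √(4²−0.6²) = 3.955; the cube at (15, 13) does not reach this height (z outside [0, 3.5]); Merging all regions: the 2 present regions are separate (no shared area or edge), so areas and boundary lengths simply add and each stays a separate island — 2 connected regions. The result has 2 disconnected regions.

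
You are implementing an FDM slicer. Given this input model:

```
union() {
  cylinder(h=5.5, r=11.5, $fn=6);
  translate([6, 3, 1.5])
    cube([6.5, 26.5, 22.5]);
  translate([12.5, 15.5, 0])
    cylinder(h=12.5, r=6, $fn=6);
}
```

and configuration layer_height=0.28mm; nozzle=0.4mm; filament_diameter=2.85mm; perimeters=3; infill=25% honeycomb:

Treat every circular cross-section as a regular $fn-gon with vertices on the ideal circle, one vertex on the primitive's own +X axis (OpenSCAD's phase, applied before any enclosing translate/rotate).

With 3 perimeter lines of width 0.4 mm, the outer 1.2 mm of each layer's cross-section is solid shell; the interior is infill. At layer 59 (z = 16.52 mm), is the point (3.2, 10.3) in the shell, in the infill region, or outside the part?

At z = 16.52 mm: the cylinder is absent (z outside [0, 5.5]); the 6.5×26.5 cube at (6, 3) contributes its full rectangle; the cylinder at (12.5, 15.5) does not reach this height (z outside [0, 12.5]); Merging all regions: only the 6.5×26.5 cube at (6, 3) is present, so the union is just that shape — 1 connected region. Overall, the cross-section is a single solid region. The nearest boundary edge runs (6.00, 29.50)→(6.00, 3.00); distance from the point to it = 2.80 mm. The point is not inside any of the regions above, so it lies outside the cross-section (2.80 mm from the nearest boundary).

outside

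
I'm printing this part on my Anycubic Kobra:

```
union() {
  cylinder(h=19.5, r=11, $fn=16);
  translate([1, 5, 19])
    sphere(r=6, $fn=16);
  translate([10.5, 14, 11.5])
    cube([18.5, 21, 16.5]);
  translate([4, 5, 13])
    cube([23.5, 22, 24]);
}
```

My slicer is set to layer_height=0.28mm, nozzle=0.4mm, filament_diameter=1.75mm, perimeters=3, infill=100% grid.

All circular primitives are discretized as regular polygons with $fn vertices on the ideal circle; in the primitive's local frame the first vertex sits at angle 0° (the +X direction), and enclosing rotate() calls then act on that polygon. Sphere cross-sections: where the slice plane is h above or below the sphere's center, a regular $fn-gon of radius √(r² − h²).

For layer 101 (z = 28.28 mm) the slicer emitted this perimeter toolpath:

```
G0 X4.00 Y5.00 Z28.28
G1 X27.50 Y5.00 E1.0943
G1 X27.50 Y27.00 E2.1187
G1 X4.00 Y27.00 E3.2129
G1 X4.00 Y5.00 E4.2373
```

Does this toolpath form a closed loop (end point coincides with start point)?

yes

Start point (G0): (4.00, 5.00). End point (last G1): the path returns to the start — closed.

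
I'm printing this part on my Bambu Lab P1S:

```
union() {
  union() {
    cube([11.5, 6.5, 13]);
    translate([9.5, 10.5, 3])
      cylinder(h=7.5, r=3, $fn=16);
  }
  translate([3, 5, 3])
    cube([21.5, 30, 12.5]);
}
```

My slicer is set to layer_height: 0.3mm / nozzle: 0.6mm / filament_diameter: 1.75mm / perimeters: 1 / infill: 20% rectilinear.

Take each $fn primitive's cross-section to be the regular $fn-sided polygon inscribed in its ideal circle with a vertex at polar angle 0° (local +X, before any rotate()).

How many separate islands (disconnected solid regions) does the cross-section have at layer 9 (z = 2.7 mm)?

1

At z = 2.7 mm: the 11.5×6.5 cube contributes its full rectangle; the cylinder at (9.5, 10.5) does not reach this height (z outside [3, 10.5]); Taking the union: only the 11.5×6.5 cube is present, so the union is just that shape — 1 connected region; the cube at (3, 5) is absent (z outside [3, 15.5]); Taking the union: only that combined region is present, so the union is just that shape — 1 connected region. Overall, the cross-section is a single solid region. Island count = 1.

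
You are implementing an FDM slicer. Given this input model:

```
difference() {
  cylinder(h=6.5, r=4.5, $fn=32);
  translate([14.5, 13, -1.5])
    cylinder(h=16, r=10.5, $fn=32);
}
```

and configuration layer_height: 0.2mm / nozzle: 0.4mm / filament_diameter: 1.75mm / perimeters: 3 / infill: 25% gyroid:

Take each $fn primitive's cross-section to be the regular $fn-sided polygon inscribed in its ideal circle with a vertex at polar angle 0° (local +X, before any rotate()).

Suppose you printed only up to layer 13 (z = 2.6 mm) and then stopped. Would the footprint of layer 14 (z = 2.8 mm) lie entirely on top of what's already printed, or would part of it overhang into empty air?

Compare the two slices. At z = 2.6: the cylinder: section is a regular 32-gon, circumradius r=4.5 (area = (32/2)·4.500²·sin(360°/32) = 63.21 mm²); the cylinder at (14.5, 13): section is a regular 32-gon, circumradius r=10.5 (area = (32/2)·10.500²·sin(360°/32) = 344.14 mm²); Taking the first minus the rest: starting from the r=4.5 cylinder (63.21 mm²), the r=10.5 cylinder at (14.5, 13) misses the remaining region (no effect) — area = 63.21 mm². At z = 2.8: the cylinder: section is a regular 32-gon, circumradius r=4.5 (area = (32/2)·4.500²·sin(360°/32) = 63.21 mm²); the cylinder at (14.5, 13): section is a regular 32-gon, circumradius r=10.5 (area = (32/2)·10.500²·sin(360°/32) = 344.14 mm²); Taking the first minus the rest: starting from the r=4.5 cylinder (63.21 mm²), the r=10.5 cylinder at (14.5, 13) misses the remaining region (no effect) — area = 63.21 mm². Checking containment: the cross-section at z = 2.8 is a subset of the cross-section at z = 2.6.

entirely on top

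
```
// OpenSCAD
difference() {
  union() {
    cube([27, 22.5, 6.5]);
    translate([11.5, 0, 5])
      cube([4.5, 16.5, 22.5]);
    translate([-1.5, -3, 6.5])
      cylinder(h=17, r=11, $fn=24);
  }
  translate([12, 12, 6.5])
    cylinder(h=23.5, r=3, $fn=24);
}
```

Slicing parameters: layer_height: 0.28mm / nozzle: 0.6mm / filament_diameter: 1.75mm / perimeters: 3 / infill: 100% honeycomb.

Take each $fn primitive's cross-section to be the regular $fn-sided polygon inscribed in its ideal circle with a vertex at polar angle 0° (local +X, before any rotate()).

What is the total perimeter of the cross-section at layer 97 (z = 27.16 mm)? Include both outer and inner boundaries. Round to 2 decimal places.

46.54 mm

At z = 27.16 mm: the cube does not reach this height (z outside [0, 6.5]); the cube at (11.5, 0) is present — its section is the full 4.5×16.5 rectangle (perimeter 42.00 mm); the cylinder at (-1.5, -3) is absent (z outside [6.5, 23.5]); Taking the union: only the 4.5×16.5 cube at (11.5, 0) is present, so the union is just that shape — boundary = 42.00 mm; the r=3 cylinder at (12, 12) contributes a regular 24-gon of circumradius 3 (perimeter = 2·24·3.000·sin(180°/24) = 18.80 mm); After the difference (first − rest): starting from the result so far, the r=3 cylinder at (12, 12) partially overlaps it — only the 16.94 mm² overlap (of its 27.95 mm²) is removed, clipping the outline — boundary = 46.54 mm. Overall, the cross-section is a single solid region. Total boundary length (outer) = 46.54 mm.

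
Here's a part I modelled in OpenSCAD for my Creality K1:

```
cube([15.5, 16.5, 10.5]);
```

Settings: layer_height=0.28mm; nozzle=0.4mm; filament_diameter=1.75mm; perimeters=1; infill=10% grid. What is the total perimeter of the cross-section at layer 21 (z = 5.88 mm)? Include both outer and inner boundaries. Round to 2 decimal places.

At z = 5.88 mm: the cube (footprint 15.5×16.5) is included at this height (perimeter 64.00 mm). Overall, the cross-section is a single solid region. Total boundary length (outer) = 64.00 mm.

64.00 mm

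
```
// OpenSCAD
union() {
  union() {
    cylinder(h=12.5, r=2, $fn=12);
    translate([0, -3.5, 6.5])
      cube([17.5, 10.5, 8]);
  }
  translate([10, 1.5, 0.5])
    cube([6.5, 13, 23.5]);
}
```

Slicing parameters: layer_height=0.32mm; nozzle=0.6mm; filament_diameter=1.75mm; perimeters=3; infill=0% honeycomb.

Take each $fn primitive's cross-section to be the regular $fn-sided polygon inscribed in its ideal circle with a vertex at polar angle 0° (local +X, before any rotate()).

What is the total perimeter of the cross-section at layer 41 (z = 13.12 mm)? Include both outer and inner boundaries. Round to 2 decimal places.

At z = 13.12 mm: the cylinder is not intersected at this z (z outside [0, 12.5]); the cube at (0, -3.5) is present — its section is the full 17.5×10.5 rectangle (perimeter 56.00 mm); Combining (union): only the 17.5×10.5 cube at (0, -3.5) is present, so the union is just that shape — boundary = 56.00 mm; the cube at (10, 1.5) (footprint 6.5×13) is included at this height (perimeter 39.00 mm); Taking the union: the regions partially overlap (shared area 35.75 mm²), so the edge portions inside another operand are dropped and the merged outline is re-measured after clipping — boundary = 71.00 mm. Overall, the cross-section is a single solid region. Total boundary length (outer) = 71.00 mm.

71.00 mm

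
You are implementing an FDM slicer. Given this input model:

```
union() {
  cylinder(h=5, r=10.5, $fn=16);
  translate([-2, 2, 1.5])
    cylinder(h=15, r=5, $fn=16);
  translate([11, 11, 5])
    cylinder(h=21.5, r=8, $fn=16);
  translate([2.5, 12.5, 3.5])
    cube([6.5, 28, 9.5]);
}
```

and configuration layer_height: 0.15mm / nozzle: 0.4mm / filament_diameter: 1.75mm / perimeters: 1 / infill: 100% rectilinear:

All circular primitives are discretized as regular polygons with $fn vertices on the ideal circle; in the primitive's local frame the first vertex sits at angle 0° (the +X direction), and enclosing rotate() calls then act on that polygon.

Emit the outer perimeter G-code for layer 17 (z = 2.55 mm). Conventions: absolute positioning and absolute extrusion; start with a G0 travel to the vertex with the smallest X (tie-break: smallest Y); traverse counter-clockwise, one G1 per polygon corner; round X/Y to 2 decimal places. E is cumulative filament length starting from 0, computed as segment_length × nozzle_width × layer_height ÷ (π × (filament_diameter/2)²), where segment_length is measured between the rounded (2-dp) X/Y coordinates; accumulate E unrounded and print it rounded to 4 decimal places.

At z = 2.55 mm: the r=10.5 cylinder contributes a regular 16-gon of circumradius 10.5; the cylinder at (-2, 2): section is a regular 16-gon, circumradius r=5; the cylinder at (11, 11) is absent (z outside [5, 26.5]); the cube at (2.5, 12.5) is not intersected at this z (z outside [3.5, 13]); Combining (union): the r=5 cylinder at (-2, 2) lies entirely inside the r=10.5 cylinder, so the union is just the r=10.5 cylinder — 1 connected region. The outline is a single polygon with 16 vertices. Extrusion per mm of travel: 0.4 × 0.15 / (π × 0.875²) = 0.024945. Accumulating E over each segment gives final E = 1.6349.

G0 X-10.50 Y0.00 Z2.55
G1 X-9.70 Y-4.02 E0.1022
G1 X-7.42 Y-7.42 E0.2044
G1 X-4.02 Y-9.70 E0.3065
G1 X0.00 Y-10.50 E0.4087
G1 X4.02 Y-9.70 E0.5110
G1 X7.42 Y-7.42 E0.6131
G1 X9.70 Y-4.02 E0.7152
G1 X10.50 Y0.00 E0.8175
G1 X9.70 Y4.02 E0.9197
G1 X7.42 Y7.42 E1.0218
G1 X4.02 Y9.70 E1.1239
G1 X0.00 Y10.50 E1.2262
G1 X-4.02 Y9.70 E1.3284
G1 X-7.42 Y7.42 E1.4305
G1 X-9.70 Y4.02 E1.5327
G1 X-10.50 Y0.00 E1.6349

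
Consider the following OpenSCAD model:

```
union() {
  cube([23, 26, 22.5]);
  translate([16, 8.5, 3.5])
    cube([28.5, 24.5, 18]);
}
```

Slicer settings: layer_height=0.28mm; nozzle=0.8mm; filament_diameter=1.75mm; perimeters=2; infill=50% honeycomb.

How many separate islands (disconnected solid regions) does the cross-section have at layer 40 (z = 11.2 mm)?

At z = 11.2 mm: the cube is present — its section is the full 23×26 rectangle; the cube at (16, 8.5) (footprint 28.5×24.5) is included at this height; Combining (union): the regions partially overlap (shared area 122.50 mm²), so overlapping operands fuse into one piece — 1 connected region. Overall, the cross-section is a single solid region. Island count = 1.

1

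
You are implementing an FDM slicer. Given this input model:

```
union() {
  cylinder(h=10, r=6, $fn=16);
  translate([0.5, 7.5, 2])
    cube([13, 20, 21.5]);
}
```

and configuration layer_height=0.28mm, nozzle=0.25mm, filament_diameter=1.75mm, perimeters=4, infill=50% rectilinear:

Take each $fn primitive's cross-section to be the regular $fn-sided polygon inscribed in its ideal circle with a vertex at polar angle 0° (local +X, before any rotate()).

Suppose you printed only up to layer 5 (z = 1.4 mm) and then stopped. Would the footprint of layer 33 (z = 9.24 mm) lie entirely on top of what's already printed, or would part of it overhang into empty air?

Compare the two slices. At z = 1.4: the r=6 cylinder contributes a regular 16-gon of circumradius 6 (area = (16/2)·6.000²·sin(360°/16) = 110.21 mm²); the cube at (0.5, 7.5) is absent (z outside [2, 23.5]); Taking the union: only the r=6 cylinder is present, so the union is just that shape — area = 110.21 mm². At z = 9.24: the cylinder: section is a regular 16-gon, circumradius r=6 (area = (16/2)·6.000²·sin(360°/16) = 110.21 mm²); the cube at (0.5, 7.5) is present — its section is the full 13×20 rectangle (area 260.00 mm²); Combining (union): the 2 present regions are separate (no shared area or edge), so areas and boundary lengths simply add and each stays a separate island — area = 370.21 mm². Checking containment: at z = 9.24 the cross-section extends beyond the z = 1.4 cross-section by about 260.00 mm².

part overhangs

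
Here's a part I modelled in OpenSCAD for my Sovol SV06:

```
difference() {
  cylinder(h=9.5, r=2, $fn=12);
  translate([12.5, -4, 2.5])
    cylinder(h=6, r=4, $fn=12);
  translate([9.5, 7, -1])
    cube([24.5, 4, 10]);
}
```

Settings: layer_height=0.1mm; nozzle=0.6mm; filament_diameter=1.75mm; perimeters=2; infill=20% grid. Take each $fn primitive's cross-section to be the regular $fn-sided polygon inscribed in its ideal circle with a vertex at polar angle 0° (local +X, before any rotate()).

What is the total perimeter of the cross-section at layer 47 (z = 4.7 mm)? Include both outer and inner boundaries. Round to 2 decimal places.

At z = 4.7 mm: the cylinder: section is a regular 12-gon, circumradius r=2 (perimeter = 2·12·2.000·sin(180°/12) = 12.42 mm); the r=4 cylinder at (12.5, -4) gives a regular 12-gon of circumradius 4 (constant along its height) (perimeter = 2·12·4.000·sin(180°/12) = 24.85 mm); the cube at (9.5, 7) is present — its section is the full 24.5×4 rectangle (perimeter 57.00 mm); Taking the first minus the rest: starting from the r=2 cylinder, the r=4 cylinder at (12.5, -4) misses the remaining region (no effect); the 24.5×4 cube at (9.5, 7) misses the remaining region (no effect) — boundary = 12.42 mm. Overall, the cross-section is a single solid region. Total boundary length (outer) = 12.42 mm.

12.42 mm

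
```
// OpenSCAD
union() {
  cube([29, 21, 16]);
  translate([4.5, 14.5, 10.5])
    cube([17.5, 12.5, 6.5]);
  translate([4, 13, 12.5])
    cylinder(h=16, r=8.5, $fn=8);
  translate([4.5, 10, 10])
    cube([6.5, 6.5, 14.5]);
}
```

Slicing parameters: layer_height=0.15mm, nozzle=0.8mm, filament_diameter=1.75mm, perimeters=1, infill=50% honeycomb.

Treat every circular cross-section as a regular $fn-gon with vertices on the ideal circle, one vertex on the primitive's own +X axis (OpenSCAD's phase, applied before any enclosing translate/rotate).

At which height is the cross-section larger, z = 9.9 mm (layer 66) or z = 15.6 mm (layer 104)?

Layer 66 (z = 9.9): the 29×21 cube contributes its full rectangle (area 609.00 mm²); the cube at (4.5, 14.5) is not intersected at this z (z outside [10.5, 17]); the cylinder at (4, 13) is not intersected at this z (z outside [12.5, 28.5]); the cube at (4.5, 10) is absent (z outside [10, 24.5]); Taking the union: only the 29×21 cube is present, so the union is just that shape — area = 609.00 mm². So its area = 609.00 mm². Layer 104 (z = 15.6): the cube (footprint 29×21) is included at this height (area 609.00 mm²); the cube at (4.5, 14.5) is present — its section is the full 17.5×12.5 rectangle (area 218.75 mm²); the r=8.5 cylinder at (4, 13) contributes a regular 8-gon of circumradius 8.5 (area = (8/2)·8.500²·sin(360°/8) = 204.35 mm²); the 6.5×6.5 cube at (4.5, 10) contributes its full rectangle (area 42.25 mm²); Merging all regions: the regions partially overlap — summed areas 1074.35 mm² minus the doubly-counted overlap 319.05 mm² gives 755.30 mm² — area = 755.30 mm². So its area = 755.30 mm². Layer 104 is larger (755.30 vs 609.00 mm²).

layer 104 (z = 15.6 mm)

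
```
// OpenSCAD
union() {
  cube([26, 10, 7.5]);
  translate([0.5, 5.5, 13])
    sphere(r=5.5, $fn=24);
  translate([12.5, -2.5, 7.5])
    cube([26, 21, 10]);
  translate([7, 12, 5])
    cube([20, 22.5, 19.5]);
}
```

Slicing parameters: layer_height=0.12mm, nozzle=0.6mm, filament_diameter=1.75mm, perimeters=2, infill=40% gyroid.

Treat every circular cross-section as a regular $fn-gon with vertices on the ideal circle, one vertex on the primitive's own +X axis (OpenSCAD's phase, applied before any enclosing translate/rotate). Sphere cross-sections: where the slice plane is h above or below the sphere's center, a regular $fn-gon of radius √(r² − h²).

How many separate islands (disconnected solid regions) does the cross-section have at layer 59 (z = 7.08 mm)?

2

At z = 7.08 mm: the cube (footprint 26×10) is included at this height; the sphere at (0.5, 5.5) is absent (|z−center|=5.920 > r=5.5); the cube at (12.5, -2.5) is absent (z outside [7.5, 17.5]); the 20×22.5 cube at (7, 12) contributes its full rectangle; Merging all regions: the 2 present regions are separate (no shared area or edge), so areas and boundary lengths simply add and each stays a separate island — 2 connected regions. Overall, the cross-section has 2 separate islands. Island count = 2.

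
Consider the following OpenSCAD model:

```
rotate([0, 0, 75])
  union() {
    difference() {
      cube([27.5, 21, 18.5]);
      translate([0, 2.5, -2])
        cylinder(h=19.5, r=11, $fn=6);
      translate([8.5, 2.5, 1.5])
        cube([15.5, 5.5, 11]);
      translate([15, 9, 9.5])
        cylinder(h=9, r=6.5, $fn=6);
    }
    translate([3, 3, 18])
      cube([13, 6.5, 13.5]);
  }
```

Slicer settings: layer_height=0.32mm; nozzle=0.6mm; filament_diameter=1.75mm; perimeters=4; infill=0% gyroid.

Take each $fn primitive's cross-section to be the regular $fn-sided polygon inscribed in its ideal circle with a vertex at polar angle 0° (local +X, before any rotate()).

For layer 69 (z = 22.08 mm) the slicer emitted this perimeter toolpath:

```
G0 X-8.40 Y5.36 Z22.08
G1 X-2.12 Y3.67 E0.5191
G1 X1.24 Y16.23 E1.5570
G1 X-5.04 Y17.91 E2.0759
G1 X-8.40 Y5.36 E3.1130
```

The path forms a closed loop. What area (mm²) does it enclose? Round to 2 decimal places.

84.51 mm²

Apply the shoelace formula to the sequence of (X, Y) vertices; enclosed area = 84.51 mm².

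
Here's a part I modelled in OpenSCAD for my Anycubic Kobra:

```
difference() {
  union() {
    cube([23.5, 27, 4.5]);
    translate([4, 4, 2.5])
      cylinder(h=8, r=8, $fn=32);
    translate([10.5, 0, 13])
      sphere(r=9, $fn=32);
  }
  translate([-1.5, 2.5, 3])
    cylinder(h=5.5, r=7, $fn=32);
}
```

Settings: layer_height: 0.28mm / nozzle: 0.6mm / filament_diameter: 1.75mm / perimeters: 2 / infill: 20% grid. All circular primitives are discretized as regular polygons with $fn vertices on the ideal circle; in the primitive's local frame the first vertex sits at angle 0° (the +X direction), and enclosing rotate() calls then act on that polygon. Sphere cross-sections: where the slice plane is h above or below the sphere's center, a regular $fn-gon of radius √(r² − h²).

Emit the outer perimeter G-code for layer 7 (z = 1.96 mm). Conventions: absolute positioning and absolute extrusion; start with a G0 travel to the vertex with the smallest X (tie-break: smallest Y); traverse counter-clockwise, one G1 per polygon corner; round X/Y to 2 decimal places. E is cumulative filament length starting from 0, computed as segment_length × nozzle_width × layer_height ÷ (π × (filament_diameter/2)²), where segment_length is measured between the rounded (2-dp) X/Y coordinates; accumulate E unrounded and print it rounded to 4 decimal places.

G0 X0.00 Y0.00 Z1.96
G1 X23.50 Y0.00 E1.6414
G1 X23.50 Y27.00 E3.5272
G1 X0.00 Y27.00 E5.1686
G1 X0.00 Y0.00 E7.0545

At z = 1.96 mm: the cube is present — its section is the full 23.5×27 rectangle; the cylinder at (4, 4) is not intersected at this z (z outside [2.5, 10.5]); the sphere at (10.5, 0) does not reach this height (|z−center|=11.040 > r=9); Combining (union): only the 23.5×27 cube is present, so the union is just that shape — 1 connected region; the cylinder at (-1.5, 2.5) is absent (z outside [3, 8.5]); Subtracting the remaining from the first: none of the subtracted shapes is present at this height, so the result so far is unchanged — 1 connected region. The outline is a single polygon with 4 vertices. Extrusion per mm of travel: 0.6 × 0.28 / (π × 0.875²) = 0.069846. Accumulating E over each segment gives final E = 7.0545.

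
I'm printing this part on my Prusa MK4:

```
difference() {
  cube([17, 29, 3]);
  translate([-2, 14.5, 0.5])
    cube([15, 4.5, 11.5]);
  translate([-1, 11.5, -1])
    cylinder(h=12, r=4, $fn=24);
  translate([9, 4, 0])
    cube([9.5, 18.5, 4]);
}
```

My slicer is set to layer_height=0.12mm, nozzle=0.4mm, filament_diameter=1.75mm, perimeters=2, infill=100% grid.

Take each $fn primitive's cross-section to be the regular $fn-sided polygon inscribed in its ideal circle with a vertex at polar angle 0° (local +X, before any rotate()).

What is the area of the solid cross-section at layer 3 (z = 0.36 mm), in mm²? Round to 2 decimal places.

At z = 0.36 mm: the cube (footprint 17×29) is included at this height (area 493.00 mm²); the cube at (-2, 14.5) does not reach this height (z outside [0.5, 12]); the r=4 cylinder at (-1, 11.5) gives a regular 24-gon of circumradius 4 (constant along its height) (area = (24/2)·4.000²·sin(360°/24) = 49.69 mm²); the cube at (9, 4) (footprint 9.5×18.5) is included at this height (area 175.75 mm²); Taking the first minus the rest: starting from the 17×29 cube (493.00 mm²), the r=4 cylinder at (-1, 11.5) partially overlaps it — only the 16.98 mm² overlap (of its 49.69 mm²) is removed, clipping the outline; the 9.5×18.5 cube at (9, 4) partially overlaps it — only the 148.00 mm² overlap (of its 175.75 mm²) is removed, clipping the outline — area = 328.02 mm². Overall, the cross-section is a single solid region. Net area = 328.02 mm².

328.02 mm²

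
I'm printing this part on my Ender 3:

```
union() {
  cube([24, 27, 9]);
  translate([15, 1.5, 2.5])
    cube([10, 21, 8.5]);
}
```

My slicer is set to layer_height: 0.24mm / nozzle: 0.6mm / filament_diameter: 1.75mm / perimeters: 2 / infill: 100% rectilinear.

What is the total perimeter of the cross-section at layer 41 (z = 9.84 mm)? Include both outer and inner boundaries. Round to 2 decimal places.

62.00 mm

At z = 9.84 mm: the cube is not intersected at this z (z outside [0, 9]); the cube at (15, 1.5) (footprint 10×21) is included at this height (perimeter 62.00 mm); Taking the union: only the 10×21 cube at (15, 1.5) is present, so the union is just that shape — boundary = 62.00 mm. Overall, the cross-section is a single solid region. Total boundary length (outer) = 62.00 mm.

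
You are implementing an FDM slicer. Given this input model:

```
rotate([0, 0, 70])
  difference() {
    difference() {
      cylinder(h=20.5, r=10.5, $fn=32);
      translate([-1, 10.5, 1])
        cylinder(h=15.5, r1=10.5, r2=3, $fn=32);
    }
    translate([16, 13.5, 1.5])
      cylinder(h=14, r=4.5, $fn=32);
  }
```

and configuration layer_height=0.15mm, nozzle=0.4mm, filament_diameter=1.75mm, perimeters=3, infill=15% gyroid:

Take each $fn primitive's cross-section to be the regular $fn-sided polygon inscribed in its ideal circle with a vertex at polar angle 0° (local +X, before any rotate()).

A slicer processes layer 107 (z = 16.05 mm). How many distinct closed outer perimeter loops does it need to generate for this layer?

1

At z = 16.05 mm: the r=10.5 cylinder gives a regular 32-gon of circumradius 10.5 (constant along its height); the cone at (-1, 10.5): at t=0.971 of its height the radius interpolates to r₁+(r₂−r₁)t = 3.218, giving a regular 32-gon of that circumradius; Subtracting the remaining from the first: starting from the r=10.5 cylinder, the cone at (-1, 10.5) partially overlaps it — only the 14.60 mm² overlap (of its 32.32 mm²) is removed, clipping the outline — 1 connected region; the cylinder at (16, 13.5) is not intersected at this z (z outside [1.5, 15.5]); After the difference (first − rest): none of the subtracted shapes is present at this height, so the result so far is unchanged — 1 connected region; (rotated 70° about Z; rotation is an isometry so areas/perimeters/island counts are preserved). The result has 1 disconnected region.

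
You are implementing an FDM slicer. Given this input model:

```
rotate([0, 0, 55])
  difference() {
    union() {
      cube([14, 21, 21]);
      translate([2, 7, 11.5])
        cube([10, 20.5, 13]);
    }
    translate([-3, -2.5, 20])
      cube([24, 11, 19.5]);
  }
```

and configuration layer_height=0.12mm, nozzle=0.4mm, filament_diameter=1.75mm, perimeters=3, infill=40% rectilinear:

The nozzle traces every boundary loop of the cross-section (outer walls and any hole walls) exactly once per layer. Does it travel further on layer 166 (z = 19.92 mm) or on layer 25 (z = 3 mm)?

layer 166 (z = 19.92 mm)

Layer 166 (z = 19.92): the cube (footprint 14×21) is included at this height (perimeter 70.00 mm); the cube at (2, 7) (footprint 10×20.5) is included at this height (perimeter 61.00 mm); Combining (union): the regions partially overlap (shared area 140.00 mm²), so the edge portions inside another operand are dropped and the merged outline is re-measured after clipping — boundary = 83.00 mm; the cube at (-3, -2.5) is not intersected at this z (z outside [20, 39.5]); Taking the first minus the rest: none of the subtracted shapes is present at this height, so the result so far is unchanged — boundary = 83.00 mm; (whole slice rotated 55° about Z — lengths, areas and connectivity unchanged). So its perimeter = 83.00 mm. Layer 25 (z = 3): the cube is present — its section is the full 14×21 rectangle (perimeter 70.00 mm); the cube at (2, 7) does not reach this height (z outside [11.5, 24.5]); Merging all regions: only the 14×21 cube is present, so the union is just that shape — boundary = 70.00 mm; the cube at (-3, -2.5) does not reach this height (z outside [20, 39.5]); Subtracting the remaining from the first: none of the subtracted shapes is present at this height, so that combined region is unchanged — boundary = 70.00 mm; (whole slice rotated 55° about Z — lengths, areas and connectivity unchanged). So its perimeter = 70.00 mm. Layer 166 is larger (83.00 vs 70.00 mm).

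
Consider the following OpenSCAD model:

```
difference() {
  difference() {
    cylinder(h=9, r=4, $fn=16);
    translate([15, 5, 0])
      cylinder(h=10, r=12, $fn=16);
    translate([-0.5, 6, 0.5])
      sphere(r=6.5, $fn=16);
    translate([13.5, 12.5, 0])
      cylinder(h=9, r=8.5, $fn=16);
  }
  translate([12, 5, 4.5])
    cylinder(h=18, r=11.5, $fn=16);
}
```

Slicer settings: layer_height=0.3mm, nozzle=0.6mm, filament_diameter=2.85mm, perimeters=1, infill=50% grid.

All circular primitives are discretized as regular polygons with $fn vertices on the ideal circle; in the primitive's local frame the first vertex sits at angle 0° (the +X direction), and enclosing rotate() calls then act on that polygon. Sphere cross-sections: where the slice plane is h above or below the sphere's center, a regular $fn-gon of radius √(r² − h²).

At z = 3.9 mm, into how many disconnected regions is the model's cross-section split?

At z = 3.9 mm: the r=4 cylinder gives a regular 16-gon of circumradius 4 (constant along its height); the r=12 cylinder at (15, 5) gives a regular 16-gon of circumradius 12 (constant along its height); the r=6.5 sphere at (-0.5, 6) slices to a regular 16-gon of circumradius 5.540 (√(r²−h²) with h=3.4 from center); the cylinder at (13.5, 12.5): section is a regular 16-gon, circumradius r=8.5; Taking the first minus the rest: starting from the r=4 cylinder, the r=12 cylinder at (15, 5) partially overlaps it — only the 0.01 mm² overlap (of its 440.85 mm²) is removed, clipping the outline; the r=6.5 sphere at (-0.5, 6) partially overlaps it — only the 16.70 mm² overlap (of its 93.96 mm²) is removed, clipping the outline; the r=8.5 cylinder at (13.5, 12.5) misses the remaining region (no effect) — 1 connected region; the cylinder at (12, 5) is not intersected at this z (z outside [4.5, 22.5]); After the difference (first − rest): none of the subtracted shapes is present at this height, so the result so far is unchanged — 1 connected region. The result has 1 disconnected region.

1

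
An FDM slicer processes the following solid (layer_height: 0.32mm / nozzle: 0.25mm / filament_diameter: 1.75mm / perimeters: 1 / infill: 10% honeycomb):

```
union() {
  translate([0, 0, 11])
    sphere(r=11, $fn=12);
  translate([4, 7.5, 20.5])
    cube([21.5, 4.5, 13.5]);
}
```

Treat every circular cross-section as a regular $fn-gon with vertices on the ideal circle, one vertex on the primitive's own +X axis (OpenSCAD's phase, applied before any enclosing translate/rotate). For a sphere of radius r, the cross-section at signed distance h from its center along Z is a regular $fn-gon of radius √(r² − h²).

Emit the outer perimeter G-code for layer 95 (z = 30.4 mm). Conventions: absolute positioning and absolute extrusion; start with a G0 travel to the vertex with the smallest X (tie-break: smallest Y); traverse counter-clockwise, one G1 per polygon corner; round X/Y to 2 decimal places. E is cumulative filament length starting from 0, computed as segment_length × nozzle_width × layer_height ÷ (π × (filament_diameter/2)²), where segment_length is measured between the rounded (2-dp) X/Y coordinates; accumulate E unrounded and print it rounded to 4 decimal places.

G0 X4.00 Y7.50 Z30.40
G1 X25.50 Y7.50 E0.7151
G1 X25.50 Y12.00 E0.8648
G1 X4.00 Y12.00 E1.5799
G1 X4.00 Y7.50 E1.7295

At z = 30.4 mm: the sphere does not reach this height (|z−center|=19.400 > r=11); the cube at (4, 7.5) is present — its section is the full 21.5×4.5 rectangle; Merging all regions: only the 21.5×4.5 cube at (4, 7.5) is present, so the union is just that shape — 1 connected region. The outline is a single polygon with 4 vertices. Extrusion per mm of travel: 0.25 × 0.32 / (π × 0.875²) = 0.033260. Accumulating E over each segment gives final E = 1.7295.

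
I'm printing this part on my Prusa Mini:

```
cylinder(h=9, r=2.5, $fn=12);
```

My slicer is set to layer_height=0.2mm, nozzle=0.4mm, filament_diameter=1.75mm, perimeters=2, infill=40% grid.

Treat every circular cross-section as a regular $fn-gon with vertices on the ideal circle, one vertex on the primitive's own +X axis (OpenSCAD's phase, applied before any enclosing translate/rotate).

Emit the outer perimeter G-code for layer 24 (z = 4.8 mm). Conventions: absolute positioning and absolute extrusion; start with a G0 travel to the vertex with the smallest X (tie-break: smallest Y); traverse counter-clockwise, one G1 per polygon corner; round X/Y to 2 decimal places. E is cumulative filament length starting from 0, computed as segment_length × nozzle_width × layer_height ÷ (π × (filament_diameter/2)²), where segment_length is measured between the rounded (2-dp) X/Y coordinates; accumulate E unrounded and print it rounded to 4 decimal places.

At z = 4.8 mm: the r=2.5 cylinder contributes a regular 12-gon of circumradius 2.5. The outline is a single polygon with 12 vertices. Extrusion per mm of travel: 0.4 × 0.2 / (π × 0.875²) = 0.033260. Accumulating E over each segment gives final E = 0.5171.

G0 X-2.50 Y0.00 Z4.80
G1 X-2.17 Y-1.25 E0.0430
G1 X-1.25 Y-2.17 E0.0863
G1 X0.00 Y-2.50 E0.1293
G1 X1.25 Y-2.17 E0.1723
G1 X2.17 Y-1.25 E0.2155
G1 X2.50 Y0.00 E0.2585
G1 X2.17 Y1.25 E0.3015
G1 X1.25 Y2.17 E0.3448
G1 X0.00 Y2.50 E0.3878
G1 X-1.25 Y2.17 E0.4308
G1 X-2.17 Y1.25 E0.4741
G1 X-2.50 Y0.00 E0.5171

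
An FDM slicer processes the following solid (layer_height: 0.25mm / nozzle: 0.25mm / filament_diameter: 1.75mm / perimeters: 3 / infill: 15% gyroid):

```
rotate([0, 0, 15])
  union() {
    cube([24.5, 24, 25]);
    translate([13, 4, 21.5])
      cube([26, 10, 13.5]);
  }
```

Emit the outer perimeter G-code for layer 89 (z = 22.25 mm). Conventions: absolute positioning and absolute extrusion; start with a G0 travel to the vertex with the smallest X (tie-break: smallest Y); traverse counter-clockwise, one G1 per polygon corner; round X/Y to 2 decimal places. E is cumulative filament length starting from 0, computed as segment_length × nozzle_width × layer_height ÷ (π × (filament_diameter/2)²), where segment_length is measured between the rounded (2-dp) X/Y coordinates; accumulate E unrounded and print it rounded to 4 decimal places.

G0 X-6.21 Y23.18 Z22.25
G1 X0.00 Y0.00 E0.6236
G1 X23.67 Y6.34 E1.2603
G1 X22.63 Y10.20 E1.3642
G1 X36.64 Y13.96 E1.7411
G1 X34.05 Y23.62 E2.0010
G1 X20.04 Y19.86 E2.3779
G1 X17.45 Y29.52 E2.6378
G1 X-6.21 Y23.18 E3.2743

At z = 22.25 mm: the cube is present — its section is the full 24.5×24 rectangle; the 26×10 cube at (13, 4) contributes its full rectangle; Merging all regions: the regions partially overlap (shared area 115.00 mm²), so overlapping operands fuse into one piece — 1 connected region; (whole slice rotated 15° about Z — lengths, areas and connectivity unchanged). The outline is a single polygon with 8 vertices. Extrusion per mm of travel: 0.25 × 0.25 / (π × 0.875²) = 0.025984. Accumulating E over each segment gives final E = 3.2743.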